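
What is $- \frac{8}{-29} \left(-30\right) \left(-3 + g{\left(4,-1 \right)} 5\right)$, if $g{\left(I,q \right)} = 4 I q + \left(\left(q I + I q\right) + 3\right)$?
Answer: $\frac{25920}{29} \approx 893.79$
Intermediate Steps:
$g{\left(I,q \right)} = 3 + 6 I q$ ($g{\left(I,q \right)} = 4 I q + \left(\left(I q + I q\right) + 3\right) = 4 I q + \left(2 I q + 3\right) = 4 I q + \left(3 + 2 I q\right) = 3 + 6 I q$)
$- \frac{8}{-29} \left(-30\right) \left(-3 + g{\left(4,-1 \right)} 5\right) = - \frac{8}{-29} \left(-30\right) \left(-3 + \left(3 + 6 \cdot 4 \left(-1\right)\right) 5\right) = \left(-8\right) \left(- \frac{1}{29}\right) \left(-30\right) \left(-3 + \left(3 - 24\right) 5\right) = \frac{8}{29} \left(-30\right) \left(-3 - 105\right) = - \frac{240 \left(-3 - 105\right)}{29} = \left(- \frac{240}{29}\right) \left(-108\right) = \frac{25920}{29}$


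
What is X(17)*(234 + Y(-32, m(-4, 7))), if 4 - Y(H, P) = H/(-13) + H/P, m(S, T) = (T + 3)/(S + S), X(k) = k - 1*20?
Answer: -40938/65 ≈ -629.82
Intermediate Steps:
X(k) = -20 + k (X(k) = k - 20 = -20 + k)
m(S, T) = (3 + T)/(2*S) (m(S, T) = (3 + T)/((2*S)) = (3 + T)*(1/(2*S)) = (3 + T)/(2*S))
Y(H, P) = 4 + H/13 - H/P (Y(H, P) = 4 - (H/(-13) + H/P) = 4 - (H*(-1/13) + H/P) = 4 - (-H/13 + H/P) = 4 + (H/13 - H/P) = 4 + H/13 - H/P)
X(17)*(234 + Y(-32, m(-4, 7))) = (-20 + 17)*(234 + (4 + (1/13)*(-32) - 1*(-32)/(½)*(3 + 7)/(-4))) = -3*(234 + (4 - 32/13 - 1*(-32)/(½)*(-¼)*10)) = -3*(234 + (4 - 32/13 - 1*(-32)/(-5/4))) = -3*(234 + (4 - 32/13 - 1*(-32)*(-⅘))) = -3*(234 + (4 - 32/13 - 128/5)) = -3*(234 - 1564/65) = -3*13646/65 = -40938/65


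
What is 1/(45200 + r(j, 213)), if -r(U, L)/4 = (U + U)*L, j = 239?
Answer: -1/362056 ≈ -2.7620e-6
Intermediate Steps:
r(U, L) = -8*L*U (r(U, L) = -4*(U + U)*L = -4*2*U*L = -8*L*U)
1/(45200 + r(j, 213)) = 1/(45200 - 8*213*239) = 1/(45200 - 407256) = 1/(-362056) = -1/362056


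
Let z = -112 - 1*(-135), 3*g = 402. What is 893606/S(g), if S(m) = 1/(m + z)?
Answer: 140296142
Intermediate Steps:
g = 134 (g = (1/3)*402 = 134)
z = 23 (z = -112 + 135 = 23)
S(m) = 1/(23 + m) (S(m) = 1/(m + 23) = 1/(23 + m))
893606/S(g) = 893606/(1/(23 + 134)) = 893606/(1/157) = 893606*157 = 140296142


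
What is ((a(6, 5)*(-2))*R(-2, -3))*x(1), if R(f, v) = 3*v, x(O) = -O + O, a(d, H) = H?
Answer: 0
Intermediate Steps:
x(O) = 0
((a(6, 5)*(-2))*R(-2, -3))*x(1) = ((5*(-2))*(3*(-3)))*0 = -10*(-9)*0 = 90*0 = 0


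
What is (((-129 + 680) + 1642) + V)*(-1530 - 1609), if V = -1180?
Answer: -3179807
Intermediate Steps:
(((-129 + 680) + 1642) + V)*(-1530 - 1609) = (((-129 + 680) + 1642) - 1180)*(-1530 - 1609) = ((551 + 1642) - 1180)*(-3139) = (2193 - 1180)*(-3139) = 1013*(-3139) = -3179807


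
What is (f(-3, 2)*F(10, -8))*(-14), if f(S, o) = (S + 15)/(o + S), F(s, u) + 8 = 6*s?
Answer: 8736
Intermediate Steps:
F(s, u) = -8 + 6*s
f(S, o) = (15 + S)/(S + o)
(f(-3, 2)*F(10, -8))*(-14) = (((15 - 3)/(-3 + 2))*(-8 + 6*10))*(-14) = ((12/(-1))*(-8 + 60))*(-14) = (-1*12*52)*(-14) = -12*52*(-14) = -624*(-14) = 8736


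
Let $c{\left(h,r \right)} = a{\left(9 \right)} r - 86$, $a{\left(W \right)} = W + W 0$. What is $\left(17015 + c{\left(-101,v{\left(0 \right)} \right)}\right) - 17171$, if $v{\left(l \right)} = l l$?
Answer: $-242$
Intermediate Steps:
$a{\left(W \right)} = W$ ($a{\left(W \right)} = W + 0 = W$)
$v{\left(l \right)} = l^{2}$
$c{\left(h,r \right)} = -86 + 9 r$ ($c{\left(h,r \right)} = 9 r - 86 = -86 + 9 r$)
$\left(17015 + c{\left(-101,v{\left(0 \right)} \right)}\right) - 17171 = \left(17015 - \left(86 - 9 \cdot 0^{2}\right)\right) - 17171 = \left(17015 + \left(-86 + 9 \cdot 0\right)\right) - 17171 = \left(17015 + \left(-86 + 0\right)\right) - 17171 = \left(17015 - 86\right) - 17171 = 16929 - 17171 = -242$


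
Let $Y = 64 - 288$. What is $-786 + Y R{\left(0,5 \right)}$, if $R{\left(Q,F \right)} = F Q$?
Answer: $-786$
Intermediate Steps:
$Y = -224$ ($Y = 64 - 288 = -224$)
$-786 + Y R{\left(0,5 \right)} = -786 - 224 \cdot 5 \cdot 0 = -786 - 0 = -786 + 0 = -786$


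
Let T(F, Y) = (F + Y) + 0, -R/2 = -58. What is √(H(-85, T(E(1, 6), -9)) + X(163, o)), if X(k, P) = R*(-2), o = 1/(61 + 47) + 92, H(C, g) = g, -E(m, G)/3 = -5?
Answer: I*√226 ≈ 15.033*I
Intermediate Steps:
R = 116 (R = -2*(-58) = 116)
E(m, G) = 15 (E(m, G) = -3*(-5) = 15)
T(F, Y) = F + Y
o = 9937/108 (o = 1/108 + 92 = 9937/108 ≈ 92.009)
X(k, P) = -232 (X(k, P) = 116*(-2) = -232)
√(H(-85, T(E(1, 6), -9)) + X(163, o)) = √((15 - 9) - 232) = √(6 - 232) = √(-226) = I*√226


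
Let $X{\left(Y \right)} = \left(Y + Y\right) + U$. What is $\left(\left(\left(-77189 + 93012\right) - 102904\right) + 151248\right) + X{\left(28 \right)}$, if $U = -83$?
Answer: $64140$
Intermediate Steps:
$X{\left(Y \right)} = -83 + 2 Y$ ($X{\left(Y \right)} = \left(Y + Y\right) - 83 = 2 Y - 83 = -83 + 2 Y$)
$\left(\left(\left(-77189 + 93012\right) - 102904\right) + 151248\right) + X{\left(28 \right)} = \left(\left(\left(-77189 + 93012\right) - 102904\right) + 151248\right) + \left(-83 + 2 \cdot 28\right) = \left(\left(15823 - 102904\right) + 151248\right) + \left(-83 + 56\right) = \left(-87081 + 151248\right) - 27 = 64167 - 27 = 64140$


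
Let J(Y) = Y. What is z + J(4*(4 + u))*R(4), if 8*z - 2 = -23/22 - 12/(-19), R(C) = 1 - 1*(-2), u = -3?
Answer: 40791/3344 ≈ 12.198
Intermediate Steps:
R(C) = 3 (R(C) = 1 + 2 = 3)
z = 663/3344 (z = 1/4 + (-23/22 - 12/(-19))/8 = 1/4 + (-23*1/22 - 12*(-1/19))/8 = 1/4 + (-23/22 + 12/19)/8 = 1/4 + (1/8)*(-173/418) = 1/4 - 173/3344 = 663/3344 ≈ 0.19827)
z + J(4*(4 + u))*R(4) = 663/3344 + (4*(4 - 3))*3 = 663/3344 + (4*1)*3 = 663/3344 + 4*3 = 663/3344 + 12 = 40791/3344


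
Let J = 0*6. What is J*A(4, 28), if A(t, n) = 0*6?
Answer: 0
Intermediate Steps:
A(t, n) = 0
J = 0
J*A(4, 28) = 0*0 = 0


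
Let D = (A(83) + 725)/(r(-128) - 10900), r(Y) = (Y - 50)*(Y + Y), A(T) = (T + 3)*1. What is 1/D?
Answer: 34668/811 ≈ 42.747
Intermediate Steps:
A(T) = 3 + T (A(T) = (3 + T)*1 = 3 + T)
r(Y) = 2*Y*(-50 + Y) (r(Y) = (-50 + Y)*(2*Y) = 2*Y*(-50 + Y))
D = 811/34668 (D = ((3 + 83) + 725)/(2*(-128)*(-50 - 128) - 10900) = (86 + 725)/(2*(-128)*(-178) - 10900) = 811/(45568 - 10900) = 811/34668 ≈ 0.023393)
1/D = 1/(811/34668) = 34668/811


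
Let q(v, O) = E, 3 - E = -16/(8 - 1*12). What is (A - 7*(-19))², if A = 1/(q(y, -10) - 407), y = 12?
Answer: 2944473169/166464 ≈ 17688.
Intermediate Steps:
E = -1 (E = 3 - (-16)/(8 - 1*12) = 3 - (-16)/(8 - 12) = 3 - (-16)/(-4) = 3 - (-16)*(-1)/4 = 3 - 1*4 = 3 - 4 = -1)
q(v, O) = -1
A = -1/408 (A = 1/(-1 - 407) = 1/(-408) = -1/408 ≈ -0.0024510)
(A - 7*(-19))² = (-1/408 - 7*(-19))² = (-1/408 + 133)² = (54263/408)² = 2944473169/166464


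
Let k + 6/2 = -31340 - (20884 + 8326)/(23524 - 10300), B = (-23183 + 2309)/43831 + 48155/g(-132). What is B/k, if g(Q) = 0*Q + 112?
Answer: -3485092494801/254356841478628 ≈ -0.013702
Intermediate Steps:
g(Q) = 112 (g(Q) = 0 + 112 = 112)
B = 2108343917/4909072 (B = (-23183 + 2309)/43831 + 48155/112 = -20874*1/43831 + 48155*(1/112) = -20874/43831 + 48155/112 = 2108343917/4909072 ≈ 429.48)
k = -207254521/6612 (k = -3 + (-31340 - (20884 + 8326)/(23524 - 10300)) = -3 + (-31340 - 29210/13224) = -3 + (-31340 - 1*14605/6612) = -3 + (-31340 - 14605/6612) = -3 - 207234685/6612 = -207254521/6612 ≈ -31345.)
B/k = 2108343917/(4909072*(-207254521/6612)) = (2108343917/4909072)*(-6612/207254521) = -3485092494801/254356841478628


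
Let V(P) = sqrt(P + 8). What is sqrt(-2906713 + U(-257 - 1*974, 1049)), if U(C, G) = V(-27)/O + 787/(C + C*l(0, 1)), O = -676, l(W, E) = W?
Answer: sqrt(-2977591049340440 - 1515361*I*sqrt(19))/32006 ≈ 1.891e-6 - 1704.9*I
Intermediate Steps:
V(P) = sqrt(8 + P)
U(C, G) = 787/C - I*sqrt(19)/676 (U(C, G) = sqrt(8 - 27)/(-676) + 787/(C + C*0) = sqrt(-19)*(-1/676) + 787/(C + 0) = (I*sqrt(19))*(-1/676) + 787/C = -I*sqrt(19)/676 + 787/C = 787/C - I*sqrt(19)/676)
sqrt(-2906713 + U(-257 - 1*974, 1049)) = sqrt(-2906713 + (787/(-257 - 1*974) - I*sqrt(19)/676)) = sqrt(-2906713 + (787/(-257 - 974) - I*sqrt(19)/676)) = sqrt(-2906713 + (787/(-1231) - I*sqrt(19)/676)) = sqrt(-2906713 + (787*(-1/1231) - I*sqrt(19)/676)) = sqrt(-2906713 + (-787/1231 - I*sqrt(19)/676)) = sqrt(-3578164490/1231 - I*sqrt(19)/676)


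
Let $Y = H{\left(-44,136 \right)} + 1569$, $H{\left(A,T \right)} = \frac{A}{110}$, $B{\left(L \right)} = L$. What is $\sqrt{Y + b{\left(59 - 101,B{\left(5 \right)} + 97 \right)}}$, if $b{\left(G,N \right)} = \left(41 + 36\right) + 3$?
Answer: $\frac{\sqrt{41215}}{5} \approx 40.603$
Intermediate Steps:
$H{\left(A,T \right)} = \frac{A}{110}$ ($H{\left(A,T \right)} = A \frac{1}{110} = \frac{A}{110}$)
$b{\left(G,N \right)} = 80$ ($b{\left(G,N \right)} = 77 + 3 = 80$)
$Y = \frac{7843}{5}$ ($Y = \frac{1}{110} \left(-44\right) + 1569 = - \frac{2}{5} + 1569 = \frac{7843}{5} \approx 1568.6$)
$\sqrt{Y + b{\left(59 - 101,B{\left(5 \right)} + 97 \right)}} = \sqrt{\frac{7843}{5} + 80} = \sqrt{\frac{8243}{5}} = \frac{\sqrt{41215}}{5}$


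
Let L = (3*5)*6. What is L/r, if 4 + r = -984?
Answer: -45/494 ≈ -0.091093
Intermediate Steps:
r = -988 (r = -4 - 984 = -988)
L = 90 (L = 15*6 = 90)
L/r = 90/(-988) = 90*(-1/988) = -45/494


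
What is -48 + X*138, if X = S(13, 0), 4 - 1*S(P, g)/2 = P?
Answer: -2532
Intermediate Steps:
S(P, g) = 8 - 2*P
X = -18 (X = 8 - 2*13 = 8 - 26 = -18)
-48 + X*138 = -48 - 18*138 = -48 - 2484 = -2532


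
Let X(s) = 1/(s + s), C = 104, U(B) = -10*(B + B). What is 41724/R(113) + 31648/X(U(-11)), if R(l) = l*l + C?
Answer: 59752703828/4291 ≈ 1.3925e+7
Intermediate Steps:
U(B) = -20*B
R(l) = 104 + l² (R(l) = l*l + 104 = l² + 104 = 104 + l²)
X(s) = 1/(2*s)
41724/R(113) + 31648/X(U(-11)) = 41724/(104 + 113²) + 31648/((1/(2*((-20*(-11)))))) = 41724/(104 + 12769) + 31648/(((½)/220)) = 41724/12873 + 31648/(((½)*(1/220))) = 41724*(1/12873) + 31648/(1/440) = 13908/4291 + 31648*440 = 13908/4291 + 13925120 = 59752703828/4291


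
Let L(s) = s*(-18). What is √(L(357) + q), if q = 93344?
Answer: √86918 ≈ 294.82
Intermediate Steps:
L(s) = -18*s
√(L(357) + q) = √(-18*357 + 93344) = √(-6426 + 93344) = √86918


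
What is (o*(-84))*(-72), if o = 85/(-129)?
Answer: -171360/43 ≈ -3985.1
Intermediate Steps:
o = -85/129 (o = 85*(-1/129) = -85/129 ≈ -0.65891)
(o*(-84))*(-72) = -85/129*(-84)*(-72) = (2380/43)*(-72) = -171360/43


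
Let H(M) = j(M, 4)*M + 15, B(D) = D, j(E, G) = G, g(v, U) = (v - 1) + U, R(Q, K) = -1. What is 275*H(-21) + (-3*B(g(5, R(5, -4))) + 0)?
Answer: -18984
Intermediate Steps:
g(v, U) = -1 + U + v (g(v, U) = (-1 + v) + U = -1 + U + v)
H(M) = 15 + 4*M (H(M) = 4*M + 15 = 15 + 4*M)
275*H(-21) + (-3*B(g(5, R(5, -4))) + 0) = 275*(15 + 4*(-21)) + (-3*(-1 - 1 + 5) + 0) = 275*(15 - 84) + (-3*3 + 0) = 275*(-69) + (-9 + 0) = -18975 - 9 = -18984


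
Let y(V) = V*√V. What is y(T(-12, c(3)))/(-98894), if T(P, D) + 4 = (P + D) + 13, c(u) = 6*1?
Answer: -3*√3/98894 ≈ -5.2543e-5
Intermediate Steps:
c(u) = 6
T(P, D) = 9 + D + P (T(P, D) = -4 + ((P + D) + 13) = -4 + ((D + P) + 13) = -4 + (13 + D + P) = 9 + D + P)
y(V) = V^(3/2)
y(T(-12, c(3)))/(-98894) = (9 + 6 - 12)^(3/2)/(-98894) = 3^(3/2)*(-1/98894) = (3*√3)*(-1/98894) = -3*√3/98894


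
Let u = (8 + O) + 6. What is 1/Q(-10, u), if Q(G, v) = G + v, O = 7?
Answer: 1/11 ≈ 0.090909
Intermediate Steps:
u = 21 (u = (8 + 7) + 6 = 15 + 6 = 21)
1/Q(-10, u) = 1/(-10 + 21) = 1/11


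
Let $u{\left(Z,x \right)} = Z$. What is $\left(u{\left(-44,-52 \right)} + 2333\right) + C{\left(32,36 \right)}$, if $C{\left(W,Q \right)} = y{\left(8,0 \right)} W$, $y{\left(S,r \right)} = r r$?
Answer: $2289$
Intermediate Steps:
$y{\left(S,r \right)} = r^{2}$
$C{\left(W,Q \right)} = 0$ ($C{\left(W,Q \right)} = 0^{2} W = 0 W = 0$)
$\left(u{\left(-44,-52 \right)} + 2333\right) + C{\left(32,36 \right)} = \left(-44 + 2333\right) + 0 = 2289 + 0 = 2289$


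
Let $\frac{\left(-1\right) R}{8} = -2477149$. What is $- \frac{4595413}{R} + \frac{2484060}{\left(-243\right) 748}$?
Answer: $- \frac{4171864550671}{300171007224} \approx -13.898$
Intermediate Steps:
$R = 19817192$ ($R = \left(-8\right) \left(-2477149\right) = 19817192$)
$- \frac{4595413}{R} + \frac{2484060}{\left(-243\right) 748} = - \frac{4595413}{19817192} + \frac{2484060}{\left(-243\right) 748} = \left(-4595413\right) \frac{1}{19817192} + \frac{2484060}{-181764} = - \frac{4595413}{19817192} + 2484060 \left(- \frac{1}{181764}\right) = - \frac{4595413}{19817192} - \frac{207005}{15147} = - \frac{4171864550671}{300171007224}$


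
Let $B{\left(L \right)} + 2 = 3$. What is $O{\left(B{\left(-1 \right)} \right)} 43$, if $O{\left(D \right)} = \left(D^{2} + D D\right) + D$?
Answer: $129$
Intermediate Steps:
$B{\left(L \right)} = 1$ ($B{\left(L \right)} = -2 + 3 = 1$)
$O{\left(D \right)} = D + 2 D^{2}$ ($O{\left(D \right)} = \left(D^{2} + D^{2}\right) + D = 2 D^{2} + D = D + 2 D^{2}$)
$O{\left(B{\left(-1 \right)} \right)} 43 = 1 \left(1 + 2 \cdot 1\right) 43 = 1 \left(1 + 2\right) 43 = 1 \cdot 3 \cdot 43 = 3 \cdot 43 = 129$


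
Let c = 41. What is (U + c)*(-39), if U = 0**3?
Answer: -1599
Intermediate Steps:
U = 0
(U + c)*(-39) = (0 + 41)*(-39) = 41*(-39) = -1599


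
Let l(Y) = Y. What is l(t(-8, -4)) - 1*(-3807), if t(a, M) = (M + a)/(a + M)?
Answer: 3808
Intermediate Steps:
t(a, M) = 1 (t(a, M) = (M + a)/(M + a) = 1)
l(t(-8, -4)) - 1*(-3807) = 1 - 1*(-3807) = 1 + 3807 = 3808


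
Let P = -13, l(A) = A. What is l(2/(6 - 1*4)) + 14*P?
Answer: -181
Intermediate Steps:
l(2/(6 - 1*4)) + 14*P = 2/(6 - 1*4) + 14*(-13) = 2/(6 - 4) - 182 = 2/2 - 182 = 2*(½) - 182 = 1 - 182 = -181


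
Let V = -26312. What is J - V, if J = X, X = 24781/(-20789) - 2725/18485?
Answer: 2022156675734/76856933 ≈ 26311.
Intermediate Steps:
X = -102945362/76856933 (X = 24781*(-1/20789) - 2725*1/18485 = -24781/20789 - 545/3697 = -102945362/76856933 ≈ -1.3394)
J = -102945362/76856933 ≈ -1.3394
J - V = -102945362/76856933 - 1*(-26312) = -102945362/76856933 + 26312 = 2022156675734/76856933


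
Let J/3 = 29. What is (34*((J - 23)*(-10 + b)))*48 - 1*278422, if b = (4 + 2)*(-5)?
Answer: -4456342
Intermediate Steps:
J = 87 (J = 3*29 = 87)
b = -30 (b = 6*(-5) = -30)
(34*((J - 23)*(-10 + b)))*48 - 1*278422 = (34*((87 - 23)*(-10 - 30)))*48 - 1*278422 = (34*(64*(-40)))*48 - 278422 = (34*(-2560))*48 - 278422 = -87040*48 - 278422 = -4177920 - 278422 = -4456342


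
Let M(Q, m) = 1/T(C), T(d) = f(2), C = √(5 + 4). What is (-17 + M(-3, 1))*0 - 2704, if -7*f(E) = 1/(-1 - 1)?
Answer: -2704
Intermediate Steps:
C = 3 (C = √9 = 3)
f(E) = 1/14 (f(E) = -1/(7*(-1 - 1)) = -⅐/(-2) = -⅐*(-½) = 1/14)
T(d) = 1/14
M(Q, m) = 14 (M(Q, m) = 1/(1/14) = 14)
(-17 + M(-3, 1))*0 - 2704 = (-17 + 14)*0 - 2704 = -3*0 - 2704 = 0 - 2704 = -2704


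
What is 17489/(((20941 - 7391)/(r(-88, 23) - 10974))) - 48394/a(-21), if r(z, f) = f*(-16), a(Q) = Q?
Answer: -1754913149/142275 ≈ -12335.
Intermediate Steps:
r(z, f) = -16*f
17489/(((20941 - 7391)/(r(-88, 23) - 10974))) - 48394/a(-21) = 17489/(((20941 - 7391)/(-16*23 - 10974))) - 48394/(-21) = 17489/((13550/(-368 - 10974))) - 48394*(-1/21) = 17489/((13550/(-11342))) + 48394/21 = 17489/((13550*(-1/11342))) + 48394/21 = 17489/(-6775/5671) + 48394/21 = 17489*(-5671/6775) + 48394/21 = -99180119/6775 + 48394/21 = -1754913149/142275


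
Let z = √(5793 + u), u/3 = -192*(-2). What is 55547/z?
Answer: 55547*√6945/6945 ≈ 666.54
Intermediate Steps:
u = 1152 (u = 3*(-192*(-2)) = 3*384 = 1152)
z = √6945 (z = √(5793 + 1152) = √6945 ≈ 83.337)
55547/z = 55547/(√6945) = 55547*(√6945/6945) = 55547*√6945/6945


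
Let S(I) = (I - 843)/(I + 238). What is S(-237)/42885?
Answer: -24/953 ≈ -0.025184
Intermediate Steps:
S(I) = (-843 + I)/(238 + I)
S(-237)/42885 = ((-843 - 237)/(238 - 237))/42885 = (-1080/1)*(1/42885) = (1*(-1080))*(1/42885) = -1080*1/42885 = -24/953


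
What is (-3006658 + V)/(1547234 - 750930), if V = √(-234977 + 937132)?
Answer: -1503329/398152 + √702155/796304 ≈ -3.7747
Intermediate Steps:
V = √702155 ≈ 837.95
(-3006658 + V)/(1547234 - 750930) = (-3006658 + √702155)/(1547234 - 750930) = (-3006658 + √702155)/796304 = (-3006658 + √702155)*(1/796304) = -1503329/398152 + √702155/796304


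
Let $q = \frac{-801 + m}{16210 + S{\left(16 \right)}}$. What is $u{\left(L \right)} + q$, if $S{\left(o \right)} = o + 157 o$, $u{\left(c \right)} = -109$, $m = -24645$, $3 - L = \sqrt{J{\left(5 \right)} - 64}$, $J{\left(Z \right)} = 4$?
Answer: $- \frac{344648}{3123} \approx -110.36$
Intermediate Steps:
$L = 3 - 2 i \sqrt{15}$ ($L = 3 - \sqrt{4 - 64} = 3 - \sqrt{-60} = 3 - 2 i \sqrt{15} \approx 3.0 - 7.746 i$)
$S{\left(o \right)} = 158 o$
$q = - \frac{4241}{3123}$ ($q = \frac{-801 - 24645}{16210 + 158 \cdot 16} = - \frac{25446}{16210 + 2528} = - \frac{25446}{18738} = \left(-25446\right) \frac{1}{18738} = - \frac{4241}{3123} \approx -1.358$)
$u{\left(L \right)} + q = -109 - \frac{4241}{3123} = - \frac{344648}{3123}$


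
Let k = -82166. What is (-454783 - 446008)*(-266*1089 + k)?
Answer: 334950125440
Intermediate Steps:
(-454783 - 446008)*(-266*1089 + k) = (-454783 - 446008)*(-266*1089 - 82166) = -900791*(-289674 - 82166) = -900791*(-371840) = 334950125440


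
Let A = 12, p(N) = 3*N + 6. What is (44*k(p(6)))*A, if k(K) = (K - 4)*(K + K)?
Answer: 506880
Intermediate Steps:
p(N) = 6 + 3*N
k(K) = 2*K*(-4 + K) (k(K) = (-4 + K)*(2*K) = 2*K*(-4 + K))
(44*k(p(6)))*A = (44*(2*(6 + 3*6)*(-4 + (6 + 3*6))))*12 = (44*(2*(6 + 18)*(-4 + (6 + 18))))*12 = (44*(2*24*(-4 + 24)))*12 = (44*(2*24*20))*12 = (44*960)*12 = 42240*12 = 506880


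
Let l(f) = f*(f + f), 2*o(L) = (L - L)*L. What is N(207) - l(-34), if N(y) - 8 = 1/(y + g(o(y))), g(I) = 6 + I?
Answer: -490751/213 ≈ -2304.0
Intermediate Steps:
o(L) = 0 (o(L) = ((L - L)*L)/2 = (0*L)/2 = (½)*0 = 0)
N(y) = 8 + 1/(6 + y) (N(y) = 8 + 1/(y + (6 + 0)) = 8 + 1/(y + 6) = 8 + 1/(6 + y))
l(f) = 2*f² (l(f) = f*(2*f) = 2*f²)
N(207) - l(-34) = (49 + 8*207)/(6 + 207) - 2*(-34)² = (49 + 1656)/213 - 2*1156 = (1/213)*1705 - 1*2312 = 1705/213 - 2312 = -490751/213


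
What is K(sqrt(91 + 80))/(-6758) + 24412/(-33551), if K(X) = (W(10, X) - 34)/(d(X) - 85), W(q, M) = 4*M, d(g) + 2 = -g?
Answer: -203436138425/279567532314 + 191*sqrt(19)/8332614 ≈ -0.72758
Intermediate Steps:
d(g) = -2 - g
K(X) = (-34 + 4*X)/(-87 - X) (K(X) = (4*X - 34)/((-2 - X) - 85) = (-34 + 4*X)/(-87 - X))
K(sqrt(91 + 80))/(-6758) + 24412/(-33551) = (2*(17 - 2*sqrt(91 + 80))/(87 + sqrt(91 + 80)))/(-6758) + 24412/(-33551) = (2*(17 - 6*sqrt(19))/(87 + sqrt(171)))*(-1/6758) + 24412*(-1/33551) = (2*(17 - 6*sqrt(19))/(87 + 3*sqrt(19)))*(-1/6758) - 24412/33551 = -(17 - 6*sqrt(19))/(3379*(87 + 3*sqrt(19))) - 24412/33551 = -24412/33551 - (17 - 6*sqrt(19))/(3379*(87 + 3*sqrt(19)))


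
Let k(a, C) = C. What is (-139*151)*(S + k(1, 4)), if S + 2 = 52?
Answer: -1133406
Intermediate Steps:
S = 50 (S = -2 + 52 = 50)
(-139*151)*(S + k(1, 4)) = (-139*151)*(50 + 4) = -20989*54 = -1133406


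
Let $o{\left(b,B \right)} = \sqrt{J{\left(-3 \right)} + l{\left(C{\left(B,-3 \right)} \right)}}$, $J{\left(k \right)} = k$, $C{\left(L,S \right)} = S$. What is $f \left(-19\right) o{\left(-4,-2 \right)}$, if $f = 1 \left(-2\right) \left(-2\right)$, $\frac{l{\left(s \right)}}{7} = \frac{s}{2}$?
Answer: $- 114 i \sqrt{6} \approx - 279.24 i$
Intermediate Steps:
$l{\left(s \right)} = \frac{7 s}{2}$ ($l{\left(s \right)} = 7 \frac{s}{2} = \frac{7 s}{2}$)
$o{\left(b,B \right)} = \frac{3 i \sqrt{6}}{2}$ ($o{\left(b,B \right)} = \sqrt{-3 + \frac{7}{2} \left(-3\right)} = \sqrt{-3 - \frac{21}{2}} = \sqrt{- \frac{27}{2}} = \frac{3 i \sqrt{6}}{2}$)
$f = 4$ ($f = \left(-2\right) \left(-2\right) = 4$)
$f \left(-19\right) o{\left(-4,-2 \right)} = 4 \left(-19\right) \frac{3 i \sqrt{6}}{2} = - 76 \frac{3 i \sqrt{6}}{2} = - 114 i \sqrt{6}$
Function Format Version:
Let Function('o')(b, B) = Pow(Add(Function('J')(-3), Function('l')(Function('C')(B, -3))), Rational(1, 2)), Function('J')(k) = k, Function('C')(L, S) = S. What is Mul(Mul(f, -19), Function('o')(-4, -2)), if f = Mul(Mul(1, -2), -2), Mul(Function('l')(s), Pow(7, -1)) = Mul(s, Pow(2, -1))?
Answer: Mul(-114, I, Pow(6, Rational(1, 2))) ≈ Mul(-279.24, I)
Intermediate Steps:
Function('l')(s) = Mul(Rational(7, 2), s) (Function('l')(s) = Mul(7, Mul(s, Pow(2, -1))) = Mul(7, Mul(s, Rational(1, 2))) = Mul(7, Mul(Rational(1, 2), s)) = Mul(Rational(7, 2), s))
Function('o')(b, B) = Mul(Rational(3, 2), I, Pow(6, Rational(1, 2))) (Function('o')(b, B) = Pow(Add(-3, Mul(Rational(7, 2), -3)), Rational(1, 2)) = Pow(Add(-3, Rational(-21, 2)), Rational(1, 2)) = Pow(Rational(-27, 2), Rational(1, 2)) = Mul(Rational(3, 2), I, Pow(6, Rational(1, 2))))
f = 4 (f = Mul(-2, -2) = 4)
Mul(Mul(f, -19), Function('o')(-4, -2)) = Mul(Mul(4, -19), Mul(Rational(3, 2), I, Pow(6, Rational(1, 2)))) = Mul(-76, Mul(Rational(3, 2), I, Pow(6, Rational(1, 2)))) = Mul(-114, I, Pow(6, Rational(1, 2)))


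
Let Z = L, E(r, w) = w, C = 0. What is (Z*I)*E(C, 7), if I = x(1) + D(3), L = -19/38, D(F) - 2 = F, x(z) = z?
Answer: -21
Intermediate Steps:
D(F) = 2 + F
L = -1/2 (L = -19*1/38 = -1/2 ≈ -0.50000)
Z = -1/2 ≈ -0.50000
I = 6 (I = 1 + (2 + 3) = 1 + 5 = 6)
(Z*I)*E(C, 7) = -1/2*6*7 = -3*7 = -21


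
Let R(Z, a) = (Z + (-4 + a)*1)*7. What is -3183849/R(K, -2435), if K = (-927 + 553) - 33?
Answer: 3183849/19922 ≈ 159.82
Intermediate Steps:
K = -407 (K = -374 - 33 = -407)
R(Z, a) = -28 + 7*Z + 7*a (R(Z, a) = (Z + (-4 + a))*7 = (-4 + Z + a)*7 = -28 + 7*Z + 7*a)
-3183849/R(K, -2435) = -3183849/(-28 + 7*(-407) + 7*(-2435)) = -3183849/(-28 - 2849 - 17045) = -3183849/(-19922) = -3183849*(-1/19922) = 3183849/19922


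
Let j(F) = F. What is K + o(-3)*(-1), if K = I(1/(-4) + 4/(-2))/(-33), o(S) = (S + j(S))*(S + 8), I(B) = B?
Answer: 1323/44 ≈ 30.068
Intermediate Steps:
o(S) = 2*S*(8 + S) (o(S) = (S + S)*(S + 8) = (2*S)*(8 + S) = 2*S*(8 + S))
K = 3/44 (K = (1/(-4) + 4/(-2))/(-33) = (1*(-1/4) + 4*(-1/2))*(-1/33) = (-1/4 - 2)*(-1/33) = -9/4*(-1/33) = 3/44 ≈ 0.068182)
K + o(-3)*(-1) = 3/44 + (2*(-3)*(8 - 3))*(-1) = 3/44 + (2*(-3)*5)*(-1) = 3/44 - 30*(-1) = 3/44 + 30 = 1323/44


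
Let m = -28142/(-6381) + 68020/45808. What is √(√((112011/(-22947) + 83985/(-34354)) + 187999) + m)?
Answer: √(15095178315690524469142748750027 + 9744501977750157416946*√12980832908710649820486)/1600187266415346 ≈ 20.964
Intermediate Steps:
m = 430791089/73075212 (m = -28142*(-1/6381) + 68020*(1/45808) = 28142/6381 + 17005/11452 = 430791089/73075212 ≈ 5.8952)
√(√((112011/(-22947) + 83985/(-34354)) + 187999) + m) = √(√((112011/(-22947) + 83985/(-34354)) + 187999) + 430791089/73075212) = √(√((112011*(-1/22947) + 83985*(-1/34354)) + 187999) + 430791089/73075212) = √(√((-37337/7649 - 83985/34354) + 187999) + 430791089/73075212) = √(√(-1925076563/262773746 + 187999) + 430791089/73075212) = √(√(49399276397691/262773746) + 430791089/73075212) = √(√12980832908710649820486/262773746 + 430791089/73075212) = √(430791089/73075212 + √12980832908710649820486/262773746)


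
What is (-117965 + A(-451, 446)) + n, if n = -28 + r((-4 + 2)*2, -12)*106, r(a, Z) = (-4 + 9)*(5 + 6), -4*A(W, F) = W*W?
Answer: -652053/4 ≈ -1.6301e+5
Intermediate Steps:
A(W, F) = -W²/4 (A(W, F) = -W*W/4 = -W²/4)
r(a, Z) = 55 (r(a, Z) = 5*11 = 55)
n = 5802 (n = -28 + 55*106 = -28 + 5830 = 5802)
(-117965 + A(-451, 446)) + n = (-117965 - ¼*(-451)²) + 5802 = (-117965 - ¼*203401) + 5802 = (-117965 - 203401/4) + 5802 = -675261/4 + 5802 = -652053/4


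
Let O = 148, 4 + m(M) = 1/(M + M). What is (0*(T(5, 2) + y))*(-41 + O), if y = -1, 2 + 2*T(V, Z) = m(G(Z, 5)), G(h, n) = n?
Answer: 0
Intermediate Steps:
m(M) = -4 + 1/(2*M) (m(M) = -4 + 1/(M + M) = -4 + 1/(2*M))
T(V, Z) = -59/20 (T(V, Z) = -1 + (-4 + (1/2)/5)/2 = -1 + (-4 + (1/2)*(1/5))/2 = -1 + (-4 + 1/10)/2 = -1 + (1/2)*(-39/10) = -1 - 39/20 = -59/20)
(0*(T(5, 2) + y))*(-41 + O) = (0*(-59/20 - 1))*(-41 + 148) = (0*(-79/20))*107 = 0*107 = 0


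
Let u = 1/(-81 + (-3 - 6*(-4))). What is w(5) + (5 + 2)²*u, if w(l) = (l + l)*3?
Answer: 1751/60 ≈ 29.183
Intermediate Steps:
u = -1/60 (u = 1/(-81 + (-3 + 24)) = 1/(-81 + 21) = 1/(-60) = -1/60 ≈ -0.016667)
w(l) = 6*l (w(l) = (2*l)*3 = 6*l)
w(5) + (5 + 2)²*u = 6*5 + (5 + 2)²*(-1/60) = 30 + 7²*(-1/60) = 30 + 49*(-1/60) = 30 - 49/60 = 1751/60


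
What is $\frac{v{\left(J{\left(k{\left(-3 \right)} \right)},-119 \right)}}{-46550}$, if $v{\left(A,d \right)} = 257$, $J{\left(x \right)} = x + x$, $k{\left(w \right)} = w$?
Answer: $- \frac{257}{46550} \approx -0.0055209$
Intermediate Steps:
$J{\left(x \right)} = 2 x$
$\frac{v{\left(J{\left(k{\left(-3 \right)} \right)},-119 \right)}}{-46550} = \frac{257}{-46550} = 257 \left(- \frac{1}{46550}\right) = - \frac{257}{46550}$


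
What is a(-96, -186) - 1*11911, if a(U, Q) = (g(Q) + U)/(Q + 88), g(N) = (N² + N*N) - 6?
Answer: -12616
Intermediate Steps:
g(N) = -6 + 2*N² (g(N) = (N² + N²) - 6 = 2*N² - 6 = -6 + 2*N²)
a(U, Q) = (-6 + U + 2*Q²)/(88 + Q) (a(U, Q) = ((-6 + 2*Q²) + U)/(Q + 88) = (-6 + U + 2*Q²)/(88 + Q))
a(-96, -186) - 1*11911 = (-6 - 96 + 2*(-186)²)/(88 - 186) - 1*11911 = (-6 - 96 + 2*34596)/(-98) - 11911 = -(-6 - 96 + 69192)/98 - 11911 = -1/98*69090 - 11911 = -705 - 11911 = -12616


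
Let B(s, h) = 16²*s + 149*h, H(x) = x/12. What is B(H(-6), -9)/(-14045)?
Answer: 1469/14045 ≈ 0.10459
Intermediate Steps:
H(x) = x/12 (H(x) = x*(1/12) = x/12)
B(s, h) = 149*h + 256*s (B(s, h) = 256*s + 149*h = 149*h + 256*s)
B(H(-6), -9)/(-14045) = (149*(-9) + 256*((1/12)*(-6)))/(-14045) = (-1341 + 256*(-½))*(-1/14045) = (-1341 - 128)*(-1/14045) = -1469*(-1/14045) = 1469/14045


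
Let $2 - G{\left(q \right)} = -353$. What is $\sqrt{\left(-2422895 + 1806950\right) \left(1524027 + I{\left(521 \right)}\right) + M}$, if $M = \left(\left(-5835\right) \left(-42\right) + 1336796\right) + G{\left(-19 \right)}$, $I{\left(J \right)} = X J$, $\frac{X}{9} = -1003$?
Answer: $13 \sqrt{11586481509} \approx 1.3993 \cdot 10^{6}$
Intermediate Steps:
$X = -9027$ ($X = 9 \left(-1003\right) = -9027$)
$G{\left(q \right)} = 355$ ($G{\left(q \right)} = 2 - -353 = 2 + 353 = 355$)
$I{\left(J \right)} = - 9027 J$
$M = 1582221$ ($M = \left(\left(-5835\right) \left(-42\right) + 1336796\right) + 355 = \left(245070 + 1336796\right) + 355 = 1581866 + 355 = 1582221$)
$\sqrt{\left(-2422895 + 1806950\right) \left(1524027 + I{\left(521 \right)}\right) + M} = \sqrt{\left(-2422895 + 1806950\right) \left(1524027 - 4703067\right) + 1582221} = \sqrt{- 615945 \left(1524027 - 4703067\right) + 1582221} = \sqrt{\left(-615945\right) \left(-3179040\right) + 1582221} = \sqrt{1958113792800 + 1582221} = \sqrt{1958115375021} = 13 \sqrt{11586481509}$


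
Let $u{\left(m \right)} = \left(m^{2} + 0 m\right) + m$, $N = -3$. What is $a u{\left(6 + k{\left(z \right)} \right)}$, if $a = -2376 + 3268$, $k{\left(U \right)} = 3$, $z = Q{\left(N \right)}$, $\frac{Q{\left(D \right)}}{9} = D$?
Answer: $80280$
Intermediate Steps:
$Q{\left(D \right)} = 9 D$
$z = -27$ ($z = 9 \left(-3\right) = -27$)
$u{\left(m \right)} = m + m^{2}$ ($u{\left(m \right)} = \left(m^{2} + 0\right) + m = m^{2} + m = m + m^{2}$)
$a = 892$
$a u{\left(6 + k{\left(z \right)} \right)} = 892 \left(6 + 3\right) \left(1 + \left(6 + 3\right)\right) = 892 \cdot 9 \left(1 + 9\right) = 892 \cdot 9 \cdot 10 = 892 \cdot 90 = 80280$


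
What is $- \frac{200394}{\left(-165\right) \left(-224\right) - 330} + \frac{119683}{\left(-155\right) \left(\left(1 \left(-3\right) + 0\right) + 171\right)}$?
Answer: $- \frac{21338329}{2119656} \approx -10.067$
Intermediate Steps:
$- \frac{200394}{\left(-165\right) \left(-224\right) - 330} + \frac{119683}{\left(-155\right) \left(\left(1 \left(-3\right) + 0\right) + 171\right)} = - \frac{200394}{36960 - 330} + \frac{119683}{\left(-155\right) \left(\left(-3 + 0\right) + 171\right)} = - \frac{200394}{36630} + \frac{119683}{\left(-155\right) \left(-3 + 171\right)} = \left(-200394\right) \frac{1}{36630} + \frac{119683}{\left(-155\right) 168} = - \frac{11133}{2035} + \frac{119683}{-26040} = - \frac{11133}{2035} + 119683 \left(- \frac{1}{26040}\right) = - \frac{11133}{2035} - \frac{119683}{26040} = - \frac{21338329}{2119656}$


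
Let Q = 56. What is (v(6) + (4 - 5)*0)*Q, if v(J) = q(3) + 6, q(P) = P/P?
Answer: 392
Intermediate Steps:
q(P) = 1
v(J) = 7 (v(J) = 1 + 6 = 7)
(v(6) + (4 - 5)*0)*Q = (7 + (4 - 5)*0)*56 = (7 - 1*0)*56 = (7 + 0)*56 = 7*56 = 392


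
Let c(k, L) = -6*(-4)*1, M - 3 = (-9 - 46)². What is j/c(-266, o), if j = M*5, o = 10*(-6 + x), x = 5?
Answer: 3785/6 ≈ 630.83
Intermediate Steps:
M = 3028 (M = 3 + (-9 - 46)² = 3 + (-55)² = 3 + 3025 = 3028)
o = -10 (o = 10*(-6 + 5) = 10*(-1) = -10)
j = 15140 (j = 3028*5 = 15140)
c(k, L) = 24 (c(k, L) = 24*1 = 24)
j/c(-266, o) = 15140/24 = 15140*(1/24) = 3785/6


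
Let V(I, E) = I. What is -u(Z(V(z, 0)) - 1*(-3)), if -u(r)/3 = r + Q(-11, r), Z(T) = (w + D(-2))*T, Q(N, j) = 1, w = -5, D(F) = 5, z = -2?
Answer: 12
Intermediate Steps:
Z(T) = 0 (Z(T) = (-5 + 5)*T = 0*T = 0)
u(r) = -3 - 3*r (u(r) = -3*(r + 1) = -3*(1 + r) = -3 - 3*r)
-u(Z(V(z, 0)) - 1*(-3)) = -(-3 - 3*(0 - 1*(-3))) = -(-3 - 3*(0 + 3)) = -(-3 - 3*3) = -(-3 - 9) = -1*(-12) = 12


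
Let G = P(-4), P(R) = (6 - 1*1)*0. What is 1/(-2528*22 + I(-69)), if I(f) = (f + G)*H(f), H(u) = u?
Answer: -1/50855 ≈ -1.9664e-5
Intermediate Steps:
P(R) = 0 (P(R) = (6 - 1)*0 = 5*0 = 0)
G = 0
I(f) = f² (I(f) = (f + 0)*f = f*f = f²)
1/(-2528*22 + I(-69)) = 1/(-2528*22 + (-69)²) = 1/(-55616 + 4761) = 1/(-50855) = -1/50855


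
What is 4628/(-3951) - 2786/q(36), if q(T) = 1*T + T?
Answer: -210013/5268 ≈ -39.866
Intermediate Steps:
q(T) = 2*T (q(T) = T + T = 2*T)
4628/(-3951) - 2786/q(36) = 4628/(-3951) - 2786/(2*36) = 4628*(-1/3951) - 2786/72 = -4628/3951 - 2786*1/72 = -4628/3951 - 1393/36 = -210013/5268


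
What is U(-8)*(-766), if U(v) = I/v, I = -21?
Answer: -8043/4 ≈ -2010.8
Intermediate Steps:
U(v) = -21/v
U(-8)*(-766) = -21/(-8)*(-766) = -21*(-1/8)*(-766) = (21/8)*(-766) = -8043/4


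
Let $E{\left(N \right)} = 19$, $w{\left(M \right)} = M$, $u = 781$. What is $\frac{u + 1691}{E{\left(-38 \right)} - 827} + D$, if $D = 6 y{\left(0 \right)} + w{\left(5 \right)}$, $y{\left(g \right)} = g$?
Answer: $\frac{196}{101} \approx 1.9406$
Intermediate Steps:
$D = 5$ ($D = 6 \cdot 0 + 5 = 0 + 5 = 5$)
$\frac{u + 1691}{E{\left(-38 \right)} - 827} + D = \frac{781 + 1691}{19 - 827} + 5 = \frac{2472}{-808} + 5 = 2472 \left(- \frac{1}{808}\right) + 5 = - \frac{309}{101} + 5 = \frac{196}{101}$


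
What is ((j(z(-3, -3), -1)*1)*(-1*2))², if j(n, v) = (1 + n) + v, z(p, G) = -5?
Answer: 100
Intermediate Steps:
j(n, v) = 1 + n + v
((j(z(-3, -3), -1)*1)*(-1*2))² = (((1 - 5 - 1)*1)*(-1*2))² = (-5*1*(-2))² = (-5*(-2))² = 10² = 100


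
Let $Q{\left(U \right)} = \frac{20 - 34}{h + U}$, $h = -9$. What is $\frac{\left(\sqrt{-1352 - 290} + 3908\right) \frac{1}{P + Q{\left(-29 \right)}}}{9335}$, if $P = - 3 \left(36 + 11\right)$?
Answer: $- \frac{18563}{6235780} - \frac{19 i \sqrt{1642}}{24943120} \approx -0.0029769 - 3.0867 \cdot 10^{-5} i$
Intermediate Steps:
$Q{\left(U \right)} = - \frac{14}{-9 + U}$ ($Q{\left(U \right)} = \frac{20 - 34}{-9 + U} = - \frac{14}{-9 + U}$)
$P = -141$ ($P = \left(-3\right) 47 = -141$)
$\frac{\left(\sqrt{-1352 - 290} + 3908\right) \frac{1}{P + Q{\left(-29 \right)}}}{9335} = \frac{\left(\sqrt{-1352 - 290} + 3908\right) \frac{1}{-141 - \frac{14}{-9 - 29}}}{9335} = \frac{\sqrt{-1642} + 3908}{-141 - \frac{14}{-38}} \cdot \frac{1}{9335} = \frac{i \sqrt{1642} + 3908}{-141 - - \frac{7}{19}} \cdot \frac{1}{9335} = \frac{3908 + i \sqrt{1642}}{-141 + \frac{7}{19}} \cdot \frac{1}{9335} = \frac{3908 + i \sqrt{1642}}{- \frac{2672}{19}} \cdot \frac{1}{9335} = \left(3908 + i \sqrt{1642}\right) \left(- \frac{19}{2672}\right) \frac{1}{9335} = \left(- \frac{18563}{668} - \frac{19 i \sqrt{1642}}{2672}\right) \frac{1}{9335} = - \frac{18563}{6235780} - \frac{19 i \sqrt{1642}}{24943120}$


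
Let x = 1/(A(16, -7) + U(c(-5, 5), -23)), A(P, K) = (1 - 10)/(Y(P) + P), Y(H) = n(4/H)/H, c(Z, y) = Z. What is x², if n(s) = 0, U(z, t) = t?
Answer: 256/142129 ≈ 0.0018012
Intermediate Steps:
Y(H) = 0 (Y(H) = 0/H = 0)
A(P, K) = -9/P (A(P, K) = (1 - 10)/(0 + P) = -9/P)
x = -16/377 (x = 1/(-9/16 - 23) = 1/(-377/16) = -16/377 ≈ -0.042440)
x² = (-16/377)² = 256/142129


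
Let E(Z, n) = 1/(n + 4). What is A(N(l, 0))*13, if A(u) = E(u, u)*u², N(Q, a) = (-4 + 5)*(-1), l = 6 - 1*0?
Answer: 13/3 ≈ 4.3333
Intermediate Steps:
l = 6 (l = 6 + 0 = 6)
E(Z, n) = 1/(4 + n)
N(Q, a) = -1 (N(Q, a) = 1*(-1) = -1)
A(u) = u²/(4 + u)
A(N(l, 0))*13 = ((-1)²/(4 - 1))*13 = (1/3)*13 = (1*(⅓))*13 = (⅓)*13 = 13/3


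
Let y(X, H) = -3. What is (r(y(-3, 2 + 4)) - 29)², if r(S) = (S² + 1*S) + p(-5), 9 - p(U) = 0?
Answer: 196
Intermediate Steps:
p(U) = 9 (p(U) = 9 - 1*0 = 9 + 0 = 9)
r(S) = 9 + S + S² (r(S) = (S² + 1*S) + 9 = (S² + S) + 9 = (S + S²) + 9 = 9 + S + S²)
(r(y(-3, 2 + 4)) - 29)² = ((9 - 3 + (-3)²) - 29)² = ((9 - 3 + 9) - 29)² = (15 - 29)² = (-14)² = 196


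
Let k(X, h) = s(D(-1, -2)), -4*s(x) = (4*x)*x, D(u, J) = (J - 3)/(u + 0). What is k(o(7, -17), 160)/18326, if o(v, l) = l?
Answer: -25/18326 ≈ -0.0013642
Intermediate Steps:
D(u, J) = (-3 + J)/u
s(x) = -x² (s(x) = -4*x*x/4 = -x²)
k(X, h) = -25 (k(X, h) = -((-3 - 2)/(-1))² = -(-1*(-5))² = -1*5² = -1*25 = -25)
k(o(7, -17), 160)/18326 = -25/18326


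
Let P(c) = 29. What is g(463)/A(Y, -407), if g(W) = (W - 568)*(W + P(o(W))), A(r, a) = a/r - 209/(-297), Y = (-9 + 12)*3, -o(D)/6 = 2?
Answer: 697410/601 ≈ 1160.4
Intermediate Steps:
o(D) = -12 (o(D) = -6*2 = -12)
Y = 9 (Y = 3*3 = 9)
A(r, a) = 19/27 + a/r (A(r, a) = a/r - 209*(-1/297) = a/r + 19/27 = 19/27 + a/r)
g(W) = (-568 + W)*(29 + W) (g(W) = (W - 568)*(W + 29) = (-568 + W)*(29 + W))
g(463)/A(Y, -407) = (-16472 + 463² - 539*463)/(19/27 - 407/9) = (-16472 + 214369 - 249557)/(19/27 - 407*⅑) = -51660/(19/27 - 407/9) = -51660/(-1202/27) = -51660*(-27/1202) = 697410/601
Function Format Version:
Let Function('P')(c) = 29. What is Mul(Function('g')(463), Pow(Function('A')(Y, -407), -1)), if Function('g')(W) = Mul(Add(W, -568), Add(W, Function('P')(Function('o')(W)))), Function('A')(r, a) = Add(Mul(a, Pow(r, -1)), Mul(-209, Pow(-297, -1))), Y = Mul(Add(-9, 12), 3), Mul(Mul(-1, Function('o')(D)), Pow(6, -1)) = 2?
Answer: Rational(697410, 601) ≈ 1160.4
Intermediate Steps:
Function('o')(D) = -12 (Function('o')(D) = Mul(-6, 2) = -12)
Y = 9 (Y = Mul(3, 3) = 9)
Function('A')(r, a) = Add(Rational(19, 27), Mul(a, Pow(r, -1))) (Function('A')(r, a) = Add(Mul(a, Pow(r, -1)), Mul(-209, Rational(-1, 297))) = Add(Mul(a, Pow(r, -1)), Rational(19, 27)) = Add(Rational(19, 27), Mul(a, Pow(r, -1))))
Function('g')(W) = Mul(Add(-568, W), Add(29, W)) (Function('g')(W) = Mul(Add(W, -568), Add(W, 29)) = Mul(Add(-568, W), Add(29, W)))
Mul(Function('g')(463), Pow(Function('A')(Y, -407), -1)) = Mul(Add(-16472, Pow(463, 2), Mul(-539, 463)), Pow(Add(Rational(19, 27), Mul(-407, Pow(9, -1))), -1)) = Mul(Add(-16472, 214369, -249557), Pow(Add(Rational(19, 27), Mul(-407, Rational(1, 9))), -1)) = Mul(-51660, Pow(Add(Rational(19, 27), Rational(-407, 9)), -1)) = Mul(-51660, Pow(Rational(-1202, 27), -1)) = Mul(-51660, Rational(-27, 1202)) = Rational(697410, 601)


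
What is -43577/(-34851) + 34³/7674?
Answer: 284032267/44574429 ≈ 6.3721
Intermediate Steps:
-43577/(-34851) + 34³/7674 = -43577*(-1/34851) + 39304*(1/7674) = 43577/34851 + 19652/3837 = 284032267/44574429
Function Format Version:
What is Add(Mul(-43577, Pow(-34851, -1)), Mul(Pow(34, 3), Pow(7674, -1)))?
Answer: Rational(284032267, 44574429) ≈ 6.3721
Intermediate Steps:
Add(Mul(-43577, Pow(-34851, -1)), Mul(Pow(34, 3), Pow(7674, -1))) = Add(Mul(-43577, Rational(-1, 34851)), Mul(39304, Rational(1, 7674))) = Add(Rational(43577, 34851), Rational(19652, 3837)) = Rational(284032267, 44574429)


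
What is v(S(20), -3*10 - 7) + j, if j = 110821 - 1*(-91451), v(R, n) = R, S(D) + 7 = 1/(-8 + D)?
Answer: 2427181/12 ≈ 2.0227e+5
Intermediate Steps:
S(D) = -7 + 1/(-8 + D)
j = 202272 (j = 110821 + 91451 = 202272)
v(S(20), -3*10 - 7) + j = (57 - 7*20)/(-8 + 20) + 202272 = (57 - 140)/12 + 202272 = (1/12)*(-83) + 202272 = -83/12 + 202272 = 2427181/12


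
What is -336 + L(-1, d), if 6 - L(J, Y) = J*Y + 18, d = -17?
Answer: -365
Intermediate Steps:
L(J, Y) = -12 - J*Y (L(J, Y) = 6 - (J*Y + 18) = 6 - (18 + J*Y) = 6 + (-18 - J*Y) = -12 - J*Y)
-336 + L(-1, d) = -336 + (-12 - 1*(-1)*(-17)) = -336 + (-12 - 17) = -336 - 29 = -365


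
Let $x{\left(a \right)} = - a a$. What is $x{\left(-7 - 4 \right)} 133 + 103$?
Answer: $-15990$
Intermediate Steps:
$x{\left(a \right)} = - a^{2}$
$x{\left(-7 - 4 \right)} 133 + 103 = - \left(-7 - 4\right)^{2} \cdot 133 + 103 = - \left(-11\right)^{2} \cdot 133 + 103 = \left(-1\right) 121 \cdot 133 + 103 = \left(-121\right) 133 + 103 = -16093 + 103 = -15990$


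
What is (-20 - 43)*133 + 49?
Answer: -8330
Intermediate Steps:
(-20 - 43)*133 + 49 = -63*133 + 49 = -8379 + 49 = -8330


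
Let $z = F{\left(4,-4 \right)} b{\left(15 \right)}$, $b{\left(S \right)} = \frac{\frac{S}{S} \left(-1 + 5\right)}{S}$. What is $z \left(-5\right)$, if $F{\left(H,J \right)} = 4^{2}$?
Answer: $- \frac{64}{3} \approx -21.333$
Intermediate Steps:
$F{\left(H,J \right)} = 16$
$b{\left(S \right)} = \frac{4}{S}$ ($b{\left(S \right)} = \frac{1 \cdot 4}{S} = \frac{4}{S}$)
$z = \frac{64}{15}$ ($z = 16 \cdot \frac{4}{15} = \frac{64}{15} \approx 4.2667$)
$z \left(-5\right) = \frac{64}{15} \left(-5\right) = - \frac{64}{3}$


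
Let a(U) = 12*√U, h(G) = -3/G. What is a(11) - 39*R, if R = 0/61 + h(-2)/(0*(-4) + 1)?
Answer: -117/2 + 12*√11 ≈ -18.701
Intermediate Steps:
R = 3/2 (R = 0/61 + (-3/(-2))/(0*(-4) + 1) = 0*(1/61) + (-3*(-½))/(0 + 1) = 0 + (3/2)/1 = 0 + (3/2)*1 = 0 + 3/2 = 3/2 ≈ 1.5000)
a(11) - 39*R = 12*√11 - 39*3/2 = 12*√11 - 117/2 = -117/2 + 12*√11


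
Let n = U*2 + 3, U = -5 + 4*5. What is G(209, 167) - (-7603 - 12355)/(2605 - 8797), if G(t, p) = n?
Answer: 92189/3096 ≈ 29.777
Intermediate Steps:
U = 15 (U = -5 + 20 = 15)
n = 33 (n = 15*2 + 3 = 30 + 3 = 33)
G(t, p) = 33
G(209, 167) - (-7603 - 12355)/(2605 - 8797) = 33 - (-7603 - 12355)/(2605 - 8797) = 33 - (-19958)/(-6192) = 33 - (-19958)*(-1)/6192 = 33 - 1*9979/3096 = 33 - 9979/3096 = 92189/3096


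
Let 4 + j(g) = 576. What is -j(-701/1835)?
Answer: -572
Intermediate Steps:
j(g) = 572 (j(g) = -4 + 576 = 572)
-j(-701/1835) = -1*572 = -572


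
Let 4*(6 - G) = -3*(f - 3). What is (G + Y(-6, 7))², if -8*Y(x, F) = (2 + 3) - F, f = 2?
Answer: 121/4 ≈ 30.250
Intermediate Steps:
Y(x, F) = -5/8 + F/8 (Y(x, F) = -((2 + 3) - F)/8 = -(5 - F)/8 = -5/8 + F/8)
G = 21/4 (G = 6 - (-3)*(2 - 3)/4 = 6 - (-3)*(-1)/4 = 6 - ¼*3 = 6 - ¾ = 21/4 ≈ 5.2500)
(G + Y(-6, 7))² = (21/4 + (-5/8 + (⅛)*7))² = (21/4 + (-5/8 + 7/8))² = (21/4 + ¼)² = (11/2)² = 121/4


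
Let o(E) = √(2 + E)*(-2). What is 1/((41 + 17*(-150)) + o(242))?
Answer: -2509/6294105 + 4*√61/6294105 ≈ -0.00039366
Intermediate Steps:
o(E) = -2*√(2 + E)
1/((41 + 17*(-150)) + o(242)) = 1/((41 + 17*(-150)) - 2*√(2 + 242)) = 1/((41 - 2550) - 4*√61) = 1/(-2509 - 4*√61)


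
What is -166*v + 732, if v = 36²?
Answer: -214404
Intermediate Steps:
v = 1296
-166*v + 732 = -166*1296 + 732 = -215136 + 732 = -214404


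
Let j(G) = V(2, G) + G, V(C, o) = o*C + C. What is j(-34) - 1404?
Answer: -1504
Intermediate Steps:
V(C, o) = C + C*o (V(C, o) = C*o + C = C + C*o)
j(G) = 2 + 3*G (j(G) = 2*(1 + G) + G = (2 + 2*G) + G = 2 + 3*G)
j(-34) - 1404 = (2 + 3*(-34)) - 1404 = (2 - 102) - 1404 = -100 - 1404 = -1504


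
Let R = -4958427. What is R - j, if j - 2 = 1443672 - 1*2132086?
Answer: -4270015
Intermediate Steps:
j = -688412 (j = 2 + (1443672 - 1*2132086) = 2 + (1443672 - 2132086) = 2 - 688414 = -688412)
R - j = -4958427 - 1*(-688412) = -4958427 + 688412 = -4270015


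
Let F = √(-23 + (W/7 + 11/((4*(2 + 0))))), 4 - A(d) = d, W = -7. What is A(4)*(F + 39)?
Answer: 0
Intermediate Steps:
A(d) = 4 - d
F = I*√362/4 (F = √(-23 + (-7/7 + 11/((4*(2 + 0))))) = √(-23 + (-7*⅐ + 11/((4*2)))) = √(-23 + (-1 + 11/8)) = √(-23 + 3/8) = √(-181/8) = I*√362/4 ≈ 4.7566*I)
A(4)*(F + 39) = (4 - 1*4)*(I*√362/4 + 39) = (4 - 4)*(39 + I*√362/4) = 0*(39 + I*√362/4) = 0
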